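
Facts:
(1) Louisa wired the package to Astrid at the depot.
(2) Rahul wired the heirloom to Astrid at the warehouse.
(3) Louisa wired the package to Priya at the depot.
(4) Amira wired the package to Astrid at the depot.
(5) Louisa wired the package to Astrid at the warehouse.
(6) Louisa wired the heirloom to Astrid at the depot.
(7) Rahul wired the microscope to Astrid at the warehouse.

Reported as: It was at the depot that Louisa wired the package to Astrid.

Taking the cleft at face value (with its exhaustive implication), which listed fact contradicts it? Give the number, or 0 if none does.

Focus of the cleft: "at the depot" (the setting). Presupposed background: agent = Louisa, thing = the package, recipient = Astrid.
The exhaustive reading says no other setting fits that background.
But fact (5) also has agent = Louisa, thing = the package, recipient = Astrid, with setting = at the warehouse — so the exhaustive reading fails.

5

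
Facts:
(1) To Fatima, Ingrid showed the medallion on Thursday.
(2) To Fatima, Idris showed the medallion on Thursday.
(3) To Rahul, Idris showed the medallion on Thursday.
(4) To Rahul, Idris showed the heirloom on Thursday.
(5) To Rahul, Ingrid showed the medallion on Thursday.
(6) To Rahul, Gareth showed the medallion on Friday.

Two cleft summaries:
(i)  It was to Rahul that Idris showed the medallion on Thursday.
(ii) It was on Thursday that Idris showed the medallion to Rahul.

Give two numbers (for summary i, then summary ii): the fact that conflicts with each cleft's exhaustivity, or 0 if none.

Summary (i) focuses "Rahul" (the recipient); background agent = Idris, thing = the medallion, setting = on Thursday. Fact (2) matches that background with recipient = Fatima — refutes (i).
Summary (ii) focuses "on Thursday" (the setting); background agent = Idris, thing = the medallion, recipient = Rahul. No fact matches that background with a different setting, so 0.

2, 0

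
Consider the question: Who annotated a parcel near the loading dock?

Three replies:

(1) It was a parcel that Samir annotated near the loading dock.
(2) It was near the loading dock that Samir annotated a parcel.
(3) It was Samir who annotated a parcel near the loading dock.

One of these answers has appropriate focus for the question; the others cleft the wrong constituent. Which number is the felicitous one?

3

The question word "who" targets the subject (agent).
Option (1) clefts "a parcel" — the direct object, not what was asked.
Option (2) clefts "near the loading dock" — the location, not what was asked.
Option (3) clefts "Samir" — that matches what the question asks about.
So the congruent reply is (3).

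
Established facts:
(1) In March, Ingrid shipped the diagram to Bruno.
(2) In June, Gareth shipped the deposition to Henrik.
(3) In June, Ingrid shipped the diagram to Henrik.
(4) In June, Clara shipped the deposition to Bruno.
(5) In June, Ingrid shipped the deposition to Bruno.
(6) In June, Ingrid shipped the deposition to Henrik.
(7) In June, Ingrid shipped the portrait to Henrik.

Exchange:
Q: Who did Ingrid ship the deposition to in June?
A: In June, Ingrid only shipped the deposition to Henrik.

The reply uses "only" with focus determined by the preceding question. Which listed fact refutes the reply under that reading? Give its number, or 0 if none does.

Answering "Who did ... to ...?" puts focus on the recipient — here, "Henrik".
"Only" then excludes alternative recipients while the background — agent = Ingrid, thing = the deposition, setting = in June — is held fixed.
Fact (5) keeps agent = Ingrid, thing = the deposition, setting = in June but has recipient = Bruno; that refutes the reply.
(Fact (3) would refute a reading with focus on the thing — but that is not what the question asks.)

5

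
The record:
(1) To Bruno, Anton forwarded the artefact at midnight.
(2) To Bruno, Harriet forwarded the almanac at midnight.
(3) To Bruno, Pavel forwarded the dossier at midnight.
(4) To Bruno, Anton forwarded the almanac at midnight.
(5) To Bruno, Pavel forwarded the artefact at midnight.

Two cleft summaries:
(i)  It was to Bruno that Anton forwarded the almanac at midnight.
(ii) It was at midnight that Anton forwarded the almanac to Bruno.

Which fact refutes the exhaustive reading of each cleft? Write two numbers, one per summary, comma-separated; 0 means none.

0, 0

Summary (i) focuses "Bruno" (the recipient); background agent = Anton, thing = the almanac, setting = at midnight. No fact matches that background with a different recipient, so 0.
Summary (ii) focuses "at midnight" (the setting); background agent = Anton, thing = the almanac, recipient = Bruno. No fact matches that background with a different setting, so 0.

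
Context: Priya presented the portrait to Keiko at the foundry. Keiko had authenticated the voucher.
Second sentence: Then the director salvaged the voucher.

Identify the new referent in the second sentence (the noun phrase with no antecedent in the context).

"the voucher" in the second sentence is given — already mentioned in the context.
"the director" has no antecedent in the context; it is discourse-new.

the director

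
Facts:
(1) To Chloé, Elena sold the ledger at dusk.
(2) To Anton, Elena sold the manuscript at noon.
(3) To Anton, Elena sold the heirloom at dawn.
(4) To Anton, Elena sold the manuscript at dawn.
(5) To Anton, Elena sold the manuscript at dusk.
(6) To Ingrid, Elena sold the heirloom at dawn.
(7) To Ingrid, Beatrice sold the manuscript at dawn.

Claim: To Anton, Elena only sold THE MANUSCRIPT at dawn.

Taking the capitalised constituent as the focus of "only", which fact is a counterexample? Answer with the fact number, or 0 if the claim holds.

3

The capitals mark "the manuscript" as focus. So "only" rules out other things, with the rest (Elena as agent and Anton as recipient and at dawn as setting) as background.
Fact (3) shares the background but differs in thing (the heirloom) — a counterexample.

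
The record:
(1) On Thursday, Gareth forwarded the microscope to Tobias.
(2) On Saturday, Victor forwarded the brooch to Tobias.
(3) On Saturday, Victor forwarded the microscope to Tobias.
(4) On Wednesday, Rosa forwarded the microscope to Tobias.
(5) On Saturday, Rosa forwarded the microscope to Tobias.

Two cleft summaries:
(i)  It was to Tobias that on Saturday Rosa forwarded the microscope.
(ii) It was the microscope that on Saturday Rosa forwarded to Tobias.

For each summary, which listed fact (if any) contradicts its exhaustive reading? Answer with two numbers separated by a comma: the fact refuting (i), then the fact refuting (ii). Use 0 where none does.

(i): focus "Tobias". No fact shares agent = Rosa, thing = the microscope, setting = on Saturday with a different recipient. 0.
(ii): focus "the microscope". No fact shares agent = Rosa, recipient = Tobias, setting = on Saturday with a different thing. 0.

0, 0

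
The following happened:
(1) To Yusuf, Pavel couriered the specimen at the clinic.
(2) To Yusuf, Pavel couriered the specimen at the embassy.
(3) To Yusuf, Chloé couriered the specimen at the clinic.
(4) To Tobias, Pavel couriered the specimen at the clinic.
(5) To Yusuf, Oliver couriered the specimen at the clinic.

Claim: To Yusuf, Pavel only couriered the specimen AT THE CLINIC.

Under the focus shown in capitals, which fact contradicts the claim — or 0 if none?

Focus (in capitals) is "at the clinic" — the setting. "Only" excludes alternative settings while holding fixed Pavel as agent and the specimen as thing and Yusuf as recipient.
Fact (2) shares the background but differs in setting (at the embassy) — a counterexample.

2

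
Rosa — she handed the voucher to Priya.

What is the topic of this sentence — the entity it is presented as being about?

Rosa

The construction explicitly marks "Rosa" as what the sentence is about — the topic.
The remainder of the clause is the comment (what is said about the topic).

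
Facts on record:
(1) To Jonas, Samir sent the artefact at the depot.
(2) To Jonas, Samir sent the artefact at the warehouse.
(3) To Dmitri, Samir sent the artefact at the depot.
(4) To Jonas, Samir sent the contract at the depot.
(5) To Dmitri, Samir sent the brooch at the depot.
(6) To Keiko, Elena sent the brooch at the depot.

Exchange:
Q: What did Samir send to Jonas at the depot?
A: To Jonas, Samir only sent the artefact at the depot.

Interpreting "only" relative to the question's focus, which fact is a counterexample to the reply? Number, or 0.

4

Answering "What did ...?" puts focus on the thing — here, "the artefact".
So "only" ranges over things; the rest (same agent, recipient, setting (Samir / Jonas / at the depot)) is presupposed.
Fact (4) shares the background with a different thing (the contract) — counterexample.
(Fact (2) would refute a reading with focus on the setting — but that is not what the question asks.)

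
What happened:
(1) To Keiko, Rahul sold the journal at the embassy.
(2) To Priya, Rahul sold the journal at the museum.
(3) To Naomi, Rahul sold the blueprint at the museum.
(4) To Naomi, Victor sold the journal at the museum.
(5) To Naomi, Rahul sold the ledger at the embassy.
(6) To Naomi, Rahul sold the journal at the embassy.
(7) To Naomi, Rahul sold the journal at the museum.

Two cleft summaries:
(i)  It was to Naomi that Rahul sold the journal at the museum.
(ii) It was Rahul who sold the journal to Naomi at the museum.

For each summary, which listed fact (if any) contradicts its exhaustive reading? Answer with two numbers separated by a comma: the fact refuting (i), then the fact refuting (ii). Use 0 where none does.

Summary (i) focuses "Naomi" (the recipient); background same agent, thing, setting (Rahul / the journal / at the museum). Fact (2) matches that background with recipient = Priya — refutes (i).
Summary (ii) focuses "Rahul" (the agent); background same thing, recipient, setting (the journal / Naomi / at the museum). Fact (4) matches that background with agent = Victor — refutes (ii).

2, 4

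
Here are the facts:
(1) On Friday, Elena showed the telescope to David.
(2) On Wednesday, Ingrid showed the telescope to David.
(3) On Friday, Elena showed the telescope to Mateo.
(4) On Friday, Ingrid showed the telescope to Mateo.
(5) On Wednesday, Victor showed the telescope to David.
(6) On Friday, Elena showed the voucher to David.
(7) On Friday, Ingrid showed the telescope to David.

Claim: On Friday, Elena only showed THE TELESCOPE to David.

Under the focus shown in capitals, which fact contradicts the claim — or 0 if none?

Focus (in capitals) is "the telescope" — the thing. "Only" excludes alternative things while holding fixed Elena as agent and David as recipient and on Friday as setting.
Fact (6) shares the background but differs in thing (the voucher) — a counterexample.

6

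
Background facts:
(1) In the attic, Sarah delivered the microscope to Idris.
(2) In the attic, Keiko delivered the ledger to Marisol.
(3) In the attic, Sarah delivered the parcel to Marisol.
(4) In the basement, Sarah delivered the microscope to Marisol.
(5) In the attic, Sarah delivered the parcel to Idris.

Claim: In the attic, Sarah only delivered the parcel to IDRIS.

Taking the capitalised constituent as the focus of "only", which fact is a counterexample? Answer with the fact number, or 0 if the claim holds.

3

Focus (in capitals) is "Idris" — the recipient. "Only" excludes alternative recipients while holding fixed agent = Sarah, thing = the parcel, setting = in the attic.
Fact (3) matches on agent = Sarah, thing = the parcel, setting = in the attic, but has recipient = Marisol instead. That refutes the claim.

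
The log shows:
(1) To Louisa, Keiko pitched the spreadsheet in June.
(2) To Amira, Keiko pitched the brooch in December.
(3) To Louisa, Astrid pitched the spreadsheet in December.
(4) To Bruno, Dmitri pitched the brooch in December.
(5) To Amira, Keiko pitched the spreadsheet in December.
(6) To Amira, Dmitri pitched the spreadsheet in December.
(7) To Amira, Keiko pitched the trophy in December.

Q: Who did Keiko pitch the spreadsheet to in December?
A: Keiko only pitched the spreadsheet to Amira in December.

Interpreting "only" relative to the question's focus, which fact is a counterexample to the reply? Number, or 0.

Answering "Who did ... to ...?" puts focus on the recipient — here, "Amira".
So "only" ranges over recipients; the rest (agent = Keiko, thing = the spreadsheet, setting = in December) is presupposed.
No fact keeps agent = Keiko, thing = the spreadsheet, setting = in December while changing the recipient; every other fact differs on something backgrounded. The reply stands.
(Fact (2) would refute a reading with focus on the thing — but that is not what the question asks.)

0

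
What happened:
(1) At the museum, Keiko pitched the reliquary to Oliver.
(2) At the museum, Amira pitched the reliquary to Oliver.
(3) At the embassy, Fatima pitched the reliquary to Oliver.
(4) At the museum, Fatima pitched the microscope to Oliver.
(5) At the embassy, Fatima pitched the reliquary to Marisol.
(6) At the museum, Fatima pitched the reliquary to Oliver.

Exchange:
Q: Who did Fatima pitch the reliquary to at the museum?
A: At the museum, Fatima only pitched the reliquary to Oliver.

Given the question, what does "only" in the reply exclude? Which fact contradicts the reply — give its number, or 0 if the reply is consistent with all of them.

Answering "Who did ... to ...?" puts focus on the recipient — here, "Oliver".
So "only" ranges over recipients; the rest (Fatima as agent and the reliquary as thing and at the museum as setting) is presupposed.
No listed fact shares that background with another recipient. Nothing contradicts the reply.
(Fact (3) would refute a reading with focus on the setting — but that is not what the question asks.)

0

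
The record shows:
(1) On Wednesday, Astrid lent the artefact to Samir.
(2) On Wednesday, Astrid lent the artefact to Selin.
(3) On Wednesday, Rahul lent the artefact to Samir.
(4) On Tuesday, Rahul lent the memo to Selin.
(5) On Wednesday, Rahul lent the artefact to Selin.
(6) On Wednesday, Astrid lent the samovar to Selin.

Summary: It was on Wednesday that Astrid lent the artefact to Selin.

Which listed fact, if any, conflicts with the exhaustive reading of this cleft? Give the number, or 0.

0

The cleft puts "on Wednesday" in focus and presupposes the open proposition with Astrid as agent and the artefact as thing and Selin as recipient.
The exhaustive reading says no other setting fits that background.
No listed fact matches the background with a different setting. Exhaustivity holds.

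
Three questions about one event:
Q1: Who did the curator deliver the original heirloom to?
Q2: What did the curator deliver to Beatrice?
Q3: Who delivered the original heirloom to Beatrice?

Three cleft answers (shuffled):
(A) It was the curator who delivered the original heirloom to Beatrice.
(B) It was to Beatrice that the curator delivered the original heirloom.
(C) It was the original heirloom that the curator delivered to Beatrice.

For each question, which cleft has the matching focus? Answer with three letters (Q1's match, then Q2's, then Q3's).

BCA

Q1 asks about the recipient; cleft (B) focuses "to Beatrice", which is the recipient — so Q1 → B.
Q2 asks about the direct object; cleft (C) focuses "the original heirloom", which is the direct object — so Q2 → C.
Q3 asks about the subject (agent); cleft (A) focuses "the curator", which is the subject (agent) — so Q3 → A.
Mapping: Q1→B, Q2→C, Q3→A.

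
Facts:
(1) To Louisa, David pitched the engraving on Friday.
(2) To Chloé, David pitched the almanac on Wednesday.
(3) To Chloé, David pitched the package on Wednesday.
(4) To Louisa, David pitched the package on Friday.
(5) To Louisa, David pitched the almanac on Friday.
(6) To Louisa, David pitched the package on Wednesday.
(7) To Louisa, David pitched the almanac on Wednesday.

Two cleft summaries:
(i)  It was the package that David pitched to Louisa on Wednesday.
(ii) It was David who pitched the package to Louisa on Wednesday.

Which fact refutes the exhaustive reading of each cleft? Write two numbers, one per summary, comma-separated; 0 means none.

7, 0

Summary (i) focuses "the package" (the thing); background same agent, recipient, setting (David / Louisa / on Wednesday). Fact (7) matches that background with thing = the almanac — refutes (i).
Summary (ii) focuses "David" (the agent); background same thing, recipient, setting (the package / Louisa / on Wednesday). No fact matches that background with a different agent, so 0.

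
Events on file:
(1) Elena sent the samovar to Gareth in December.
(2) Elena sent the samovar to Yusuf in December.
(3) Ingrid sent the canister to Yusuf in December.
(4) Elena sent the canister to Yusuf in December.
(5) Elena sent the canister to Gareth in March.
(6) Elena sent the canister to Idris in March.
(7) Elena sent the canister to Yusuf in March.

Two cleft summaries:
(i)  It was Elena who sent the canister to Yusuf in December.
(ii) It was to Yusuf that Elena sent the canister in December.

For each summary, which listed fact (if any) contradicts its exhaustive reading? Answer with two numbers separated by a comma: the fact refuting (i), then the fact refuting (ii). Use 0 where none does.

Summary (i) focuses "Elena" (the agent); background the canister as thing and Yusuf as recipient and in December as setting. Fact (3) matches that background with agent = Ingrid — refutes (i).
Summary (ii) focuses "Yusuf" (the recipient); background Elena as agent and the canister as thing and in December as setting. No fact matches that background with a different recipient, so 0.

3, 0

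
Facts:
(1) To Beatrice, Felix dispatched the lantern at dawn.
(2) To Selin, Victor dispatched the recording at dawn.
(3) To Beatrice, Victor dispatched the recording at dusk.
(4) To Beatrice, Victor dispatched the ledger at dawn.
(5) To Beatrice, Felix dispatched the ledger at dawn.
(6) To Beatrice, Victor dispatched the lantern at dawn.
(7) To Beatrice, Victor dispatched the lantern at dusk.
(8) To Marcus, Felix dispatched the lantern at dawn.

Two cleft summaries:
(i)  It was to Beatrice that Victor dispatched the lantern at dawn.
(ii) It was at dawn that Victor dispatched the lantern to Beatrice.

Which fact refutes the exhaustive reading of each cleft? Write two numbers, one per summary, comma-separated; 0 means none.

(i): focus "Beatrice". No fact shares agent = Victor, thing = the lantern, setting = at dawn with a different recipient. 0.
(ii): focus "at dawn". Looking for agent = Victor, thing = the lantern, recipient = Beatrice with some other setting — fact (7) has at dusk there. Refuted.

0, 7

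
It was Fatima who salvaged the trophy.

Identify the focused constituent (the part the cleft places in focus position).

Fatima

In an it-cleft "It was X that/who ...", the clefted constituent X is the focus; the that/who-clause expresses the presupposed open proposition.
Here the focus is "Fatima". The backgrounded (presupposed) material includes "the trophy".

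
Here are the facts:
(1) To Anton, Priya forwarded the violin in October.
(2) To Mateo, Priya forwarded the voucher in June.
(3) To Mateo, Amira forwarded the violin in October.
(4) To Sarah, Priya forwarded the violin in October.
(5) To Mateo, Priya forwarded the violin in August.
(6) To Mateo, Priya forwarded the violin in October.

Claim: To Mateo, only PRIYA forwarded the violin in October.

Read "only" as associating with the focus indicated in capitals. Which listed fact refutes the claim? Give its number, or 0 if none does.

3

Focus (in capitals) is "Priya" — the agent. "Only" excludes alternative agents while holding fixed same thing, recipient, setting (the violin / Mateo / in October).
Fact (3) shares the background but differs in agent (Amira) — a counterexample.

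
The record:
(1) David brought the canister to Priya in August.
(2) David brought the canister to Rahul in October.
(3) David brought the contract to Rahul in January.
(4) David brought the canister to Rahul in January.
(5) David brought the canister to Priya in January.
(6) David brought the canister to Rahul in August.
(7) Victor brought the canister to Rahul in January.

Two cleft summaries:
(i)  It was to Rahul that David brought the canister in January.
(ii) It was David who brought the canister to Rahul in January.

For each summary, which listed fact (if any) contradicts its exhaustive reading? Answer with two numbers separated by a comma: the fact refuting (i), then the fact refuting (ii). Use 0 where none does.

5, 7

(i): focus "Rahul". Looking for agent = David, thing = the canister, setting = in January with some other recipient — fact (5) has Priya there. Refuted.
(ii): focus "David". Looking for thing = the canister, recipient = Rahul, setting = in January with some other agent — fact (7) has Victor there. Refuted.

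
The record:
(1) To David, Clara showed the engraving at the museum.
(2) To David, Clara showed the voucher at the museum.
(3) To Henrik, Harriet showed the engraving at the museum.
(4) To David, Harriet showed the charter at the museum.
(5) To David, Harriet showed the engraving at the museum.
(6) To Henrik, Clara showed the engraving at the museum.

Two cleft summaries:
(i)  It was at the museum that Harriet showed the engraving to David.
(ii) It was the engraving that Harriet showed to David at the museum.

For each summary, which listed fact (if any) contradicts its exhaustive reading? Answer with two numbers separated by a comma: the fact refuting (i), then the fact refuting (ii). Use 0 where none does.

(i): focus "at the museum". No fact shares same agent, thing, recipient (Harriet / the engraving / David) with a different setting. 0.
(ii): focus "the engraving". Looking for same agent, recipient, setting (Harriet / David / at the museum) with some other thing — fact (4) has the charter there. Refuted.

0, 4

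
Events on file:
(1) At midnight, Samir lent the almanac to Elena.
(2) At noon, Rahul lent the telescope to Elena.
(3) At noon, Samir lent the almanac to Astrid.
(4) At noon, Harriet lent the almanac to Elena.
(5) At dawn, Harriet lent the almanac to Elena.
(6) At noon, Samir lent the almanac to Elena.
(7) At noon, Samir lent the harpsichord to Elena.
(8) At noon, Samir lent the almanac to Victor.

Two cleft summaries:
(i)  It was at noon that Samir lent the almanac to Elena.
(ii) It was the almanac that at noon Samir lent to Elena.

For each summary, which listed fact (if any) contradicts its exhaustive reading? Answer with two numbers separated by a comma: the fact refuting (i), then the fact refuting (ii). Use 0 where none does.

1, 7

Summary (i) focuses "at noon" (the setting); background Samir as agent and the almanac as thing and Elena as recipient. Fact (1) matches that background with setting = at midnight — refutes (i).
Summary (ii) focuses "the almanac" (the thing); background Samir as agent and Elena as recipient and at noon as setting. Fact (7) matches that background with thing = the harpsichord — refutes (ii).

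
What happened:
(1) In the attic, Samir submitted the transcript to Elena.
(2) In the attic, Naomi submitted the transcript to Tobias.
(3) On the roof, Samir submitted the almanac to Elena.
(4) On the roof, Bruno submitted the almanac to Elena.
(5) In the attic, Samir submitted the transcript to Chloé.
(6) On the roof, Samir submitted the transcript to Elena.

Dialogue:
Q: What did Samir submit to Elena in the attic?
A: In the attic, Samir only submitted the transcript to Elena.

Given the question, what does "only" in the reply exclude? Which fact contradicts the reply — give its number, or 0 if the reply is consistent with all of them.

0

The question "What did ...?" targets the thing, so in the reply the focus falls on "the transcript".
So "only" ranges over things; the rest (agent = Samir, recipient = Elena, setting = in the attic) is presupposed.
No fact keeps agent = Samir, recipient = Elena, setting = in the attic while changing the thing; every other fact differs on something backgrounded. The reply stands.
(Fact (6) would refute a reading with focus on the setting — but that is not what the question asks.)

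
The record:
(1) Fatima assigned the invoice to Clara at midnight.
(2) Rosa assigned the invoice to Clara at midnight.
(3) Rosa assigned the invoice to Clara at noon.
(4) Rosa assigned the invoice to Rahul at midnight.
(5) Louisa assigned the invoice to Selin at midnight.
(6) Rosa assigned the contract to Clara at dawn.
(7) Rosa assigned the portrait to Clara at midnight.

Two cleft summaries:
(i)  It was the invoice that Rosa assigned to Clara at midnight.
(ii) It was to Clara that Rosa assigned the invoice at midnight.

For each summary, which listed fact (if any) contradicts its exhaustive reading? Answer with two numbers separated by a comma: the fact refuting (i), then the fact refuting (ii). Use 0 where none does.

Summary (i) focuses "the invoice" (the thing); background same agent, recipient, setting (Rosa / Clara / at midnight). Fact (7) matches that background with thing = the portrait — refutes (i).
Summary (ii) focuses "Clara" (the recipient); background same agent, thing, setting (Rosa / the invoice / at midnight). Fact (4) matches that background with recipient = Rahul — refutes (ii).

7, 4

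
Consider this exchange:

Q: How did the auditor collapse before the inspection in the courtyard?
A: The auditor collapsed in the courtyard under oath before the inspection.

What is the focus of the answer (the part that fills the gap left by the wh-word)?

The wh-word "how" asks about the manner.
In the answer, "the auditor", "in the courtyard" and "before the inspection" are given — repeated from the question.
The constituent filling the manner gap is "under oath"; that is the focus and would carry nuclear stress.

under oath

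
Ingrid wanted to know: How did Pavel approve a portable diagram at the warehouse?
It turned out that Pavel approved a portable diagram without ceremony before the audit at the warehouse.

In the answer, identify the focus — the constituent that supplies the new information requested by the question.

The wh-word "how" asks about the manner.
In the answer, "Pavel", "a portable diagram" and "at the warehouse" are given — repeated from the question.
"before the audit" is also new, but it specifies the time, which is not what the question asks about — so it is not the focus.
The constituent filling the manner gap is "without ceremony"; that is the focus.

without ceremony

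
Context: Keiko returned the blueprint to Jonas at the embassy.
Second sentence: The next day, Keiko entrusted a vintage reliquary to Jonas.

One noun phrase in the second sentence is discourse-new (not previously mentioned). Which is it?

"Keiko" and "Jonas" in the second sentence are given — already mentioned in the context.
"a vintage reliquary" has no antecedent in the context; it is discourse-new (the indefinite article also signals a new referent).

a vintage reliquary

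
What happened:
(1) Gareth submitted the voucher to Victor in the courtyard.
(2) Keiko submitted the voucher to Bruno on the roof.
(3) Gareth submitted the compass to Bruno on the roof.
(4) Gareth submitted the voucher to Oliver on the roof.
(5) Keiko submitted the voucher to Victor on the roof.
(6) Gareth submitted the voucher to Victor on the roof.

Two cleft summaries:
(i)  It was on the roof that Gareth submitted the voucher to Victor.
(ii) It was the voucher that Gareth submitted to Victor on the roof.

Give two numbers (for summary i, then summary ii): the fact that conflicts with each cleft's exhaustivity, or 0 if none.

1, 0

(i): focus "on the roof". Looking for same agent, thing, recipient (Gareth / the voucher / Victor) with some other setting — fact (1) has in the courtyard there. Refuted.
(ii): focus "the voucher". No fact shares same agent, recipient, setting (Gareth / Victor / on the roof) with a different thing. 0.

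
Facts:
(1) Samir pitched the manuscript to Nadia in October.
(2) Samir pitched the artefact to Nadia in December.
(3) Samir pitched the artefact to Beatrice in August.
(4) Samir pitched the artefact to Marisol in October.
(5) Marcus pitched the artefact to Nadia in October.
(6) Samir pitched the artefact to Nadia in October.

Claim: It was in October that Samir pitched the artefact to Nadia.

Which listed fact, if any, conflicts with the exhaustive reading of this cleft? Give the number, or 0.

The cleft puts "in October" in focus and presupposes the open proposition with same agent, thing, recipient (Samir / the artefact / Nadia).
The exhaustive reading says no other setting fits that background.
Fact (2) shares the background but with setting = in December; exhaustivity is violated.

2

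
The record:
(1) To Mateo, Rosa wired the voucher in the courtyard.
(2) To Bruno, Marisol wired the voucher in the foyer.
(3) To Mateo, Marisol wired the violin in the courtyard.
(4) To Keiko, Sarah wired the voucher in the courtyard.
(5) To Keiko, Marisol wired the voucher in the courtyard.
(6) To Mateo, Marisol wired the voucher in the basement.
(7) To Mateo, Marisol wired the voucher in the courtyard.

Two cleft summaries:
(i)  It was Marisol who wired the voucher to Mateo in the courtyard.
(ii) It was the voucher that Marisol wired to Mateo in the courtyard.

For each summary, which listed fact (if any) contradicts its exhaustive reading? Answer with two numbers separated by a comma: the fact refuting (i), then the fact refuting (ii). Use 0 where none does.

1, 3

Summary (i) focuses "Marisol" (the agent); background the voucher as thing and Mateo as recipient and in the courtyard as setting. Fact (1) matches that background with agent = Rosa — refutes (i).
Summary (ii) focuses "the voucher" (the thing); background Marisol as agent and Mateo as recipient and in the courtyard as setting. Fact (3) matches that background with thing = the violin — refutes (ii).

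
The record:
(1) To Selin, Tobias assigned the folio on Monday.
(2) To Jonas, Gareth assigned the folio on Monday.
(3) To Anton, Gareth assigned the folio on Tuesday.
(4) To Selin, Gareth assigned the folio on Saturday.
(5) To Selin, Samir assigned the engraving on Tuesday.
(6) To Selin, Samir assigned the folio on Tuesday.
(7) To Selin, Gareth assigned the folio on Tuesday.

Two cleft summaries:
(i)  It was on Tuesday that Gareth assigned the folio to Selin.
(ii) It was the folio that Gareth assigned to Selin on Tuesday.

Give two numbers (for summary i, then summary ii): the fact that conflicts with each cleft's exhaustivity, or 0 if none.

Summary (i) focuses "on Tuesday" (the setting); background same agent, thing, recipient (Gareth / the folio / Selin). Fact (4) matches that background with setting = on Saturday — refutes (i).
Summary (ii) focuses "the folio" (the thing); background same agent, recipient, setting (Gareth / Selin / on Tuesday). No fact matches that background with a different thing, so 0.

4, 0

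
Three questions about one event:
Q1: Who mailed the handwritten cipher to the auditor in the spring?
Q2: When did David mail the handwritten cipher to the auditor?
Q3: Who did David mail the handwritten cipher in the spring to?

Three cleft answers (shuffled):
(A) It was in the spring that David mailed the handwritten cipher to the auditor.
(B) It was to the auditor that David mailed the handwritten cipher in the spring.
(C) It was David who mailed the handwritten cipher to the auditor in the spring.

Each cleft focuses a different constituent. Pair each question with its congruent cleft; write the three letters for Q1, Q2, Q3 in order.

Q1 asks about the subject (agent); cleft (C) focuses "David", which is the subject (agent) — so Q1 → C.
Q2 asks about the time; cleft (A) focuses "in the spring", which is the time — so Q2 → A.
Q3 asks about the recipient; cleft (B) focuses "to the auditor", which is the recipient — so Q3 → B.
Mapping: Q1→C, Q2→A, Q3→B.

CAB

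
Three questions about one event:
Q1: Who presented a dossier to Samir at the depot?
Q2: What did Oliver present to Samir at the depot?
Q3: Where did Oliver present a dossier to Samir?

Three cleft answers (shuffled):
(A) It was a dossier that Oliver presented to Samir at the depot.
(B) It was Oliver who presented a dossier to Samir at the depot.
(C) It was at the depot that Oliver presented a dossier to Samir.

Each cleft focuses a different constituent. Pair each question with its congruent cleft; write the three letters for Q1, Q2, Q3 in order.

Q1 asks about the subject (agent); cleft (B) focuses "Oliver", which is the subject (agent) — so Q1 → B.
Q2 asks about the direct object; cleft (A) focuses "a dossier", which is the direct object — so Q2 → A.
Q3 asks about the location; cleft (C) focuses "at the depot", which is the location — so Q3 → C.
Mapping: Q1→B, Q2→A, Q3→C.

BAC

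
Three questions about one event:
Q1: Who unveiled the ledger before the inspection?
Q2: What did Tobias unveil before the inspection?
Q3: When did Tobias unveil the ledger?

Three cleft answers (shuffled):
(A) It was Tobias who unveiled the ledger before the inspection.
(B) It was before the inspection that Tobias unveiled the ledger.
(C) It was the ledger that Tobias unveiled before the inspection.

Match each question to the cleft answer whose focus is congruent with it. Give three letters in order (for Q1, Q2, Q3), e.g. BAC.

ACB

Q1 asks about the subject (agent); cleft (A) focuses "Tobias", which is the subject (agent) — so Q1 → A.
Q2 asks about the direct object; cleft (C) focuses "the ledger", which is the direct object — so Q2 → C.
Q3 asks about the time; cleft (B) focuses "before the inspection", which is the time — so Q3 → B.
Mapping: Q1→A, Q2→C, Q3→B.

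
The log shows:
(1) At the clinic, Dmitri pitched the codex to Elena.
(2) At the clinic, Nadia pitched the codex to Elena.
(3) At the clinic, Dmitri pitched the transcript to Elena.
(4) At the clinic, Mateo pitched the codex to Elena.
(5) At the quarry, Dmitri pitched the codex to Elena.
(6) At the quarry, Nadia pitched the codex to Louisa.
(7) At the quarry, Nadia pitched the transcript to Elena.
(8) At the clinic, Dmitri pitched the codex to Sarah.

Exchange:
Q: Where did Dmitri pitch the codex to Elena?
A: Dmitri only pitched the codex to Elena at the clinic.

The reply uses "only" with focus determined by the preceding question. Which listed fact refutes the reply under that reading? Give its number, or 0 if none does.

The question "Where did ...?" targets the setting, so in the reply the focus falls on "at the clinic".
"Only" then excludes alternative settings while the background — Dmitri as agent and the codex as thing and Elena as recipient — is held fixed.
Fact (5) keeps Dmitri as agent and the codex as thing and Elena as recipient but has setting = at the quarry; that refutes the reply.
(Fact (8) would refute a reading with focus on the recipient — but that is not what the question asks.)

5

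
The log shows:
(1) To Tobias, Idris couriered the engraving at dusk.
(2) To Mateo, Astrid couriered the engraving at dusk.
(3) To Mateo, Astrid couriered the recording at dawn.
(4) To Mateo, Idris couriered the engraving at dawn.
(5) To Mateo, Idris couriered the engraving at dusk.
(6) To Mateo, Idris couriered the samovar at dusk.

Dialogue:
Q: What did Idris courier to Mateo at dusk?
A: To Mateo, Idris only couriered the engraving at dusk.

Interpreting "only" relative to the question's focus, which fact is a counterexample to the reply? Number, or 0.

6

The question "What did ...?" targets the thing, so in the reply the focus falls on "the engraving".
"Only" then excludes alternative things while the background — Idris as agent and Mateo as recipient and at dusk as setting — is held fixed.
Fact (6) shares the background with a different thing (the samovar) — counterexample.
(Fact (1) would refute a reading with focus on the recipient — but that is not what the question asks.)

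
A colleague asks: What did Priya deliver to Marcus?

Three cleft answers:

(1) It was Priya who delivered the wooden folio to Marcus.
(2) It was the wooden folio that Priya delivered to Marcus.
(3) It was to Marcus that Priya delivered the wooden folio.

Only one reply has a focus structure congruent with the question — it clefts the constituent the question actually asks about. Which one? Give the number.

2

The question word "what" targets the direct object.
Option (1) clefts "Priya" — the subject (agent), not what was asked.
Option (2) clefts "the wooden folio" — that matches what the question asks about.
Option (3) clefts "to Marcus" — the recipient, not what was asked.
So the congruent reply is (2).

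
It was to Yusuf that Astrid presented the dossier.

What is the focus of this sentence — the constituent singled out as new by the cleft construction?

In an it-cleft "It was X that/who ...", the clefted constituent X is the focus; the that/who-clause expresses the presupposed open proposition.
Here the focus is "to Yusuf". The backgrounded (presupposed) material includes "Astrid" and "the dossier".

to Yusuf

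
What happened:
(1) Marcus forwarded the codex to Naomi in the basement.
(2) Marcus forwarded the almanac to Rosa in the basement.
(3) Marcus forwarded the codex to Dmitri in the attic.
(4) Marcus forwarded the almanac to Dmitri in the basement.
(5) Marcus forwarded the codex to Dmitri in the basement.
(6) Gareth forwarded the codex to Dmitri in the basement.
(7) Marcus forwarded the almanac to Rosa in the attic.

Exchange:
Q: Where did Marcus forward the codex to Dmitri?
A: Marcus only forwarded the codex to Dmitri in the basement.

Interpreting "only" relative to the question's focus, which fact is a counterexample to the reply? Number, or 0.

Answering "Where did ...?" puts focus on the setting — here, "in the basement".
So "only" ranges over settings; the rest (agent = Marcus, thing = the codex, recipient = Dmitri) is presupposed.
Fact (3) shares the background with a different setting (in the attic) — counterexample.
(Fact (4) would refute a reading with focus on the thing — but that is not what the question asks.)

3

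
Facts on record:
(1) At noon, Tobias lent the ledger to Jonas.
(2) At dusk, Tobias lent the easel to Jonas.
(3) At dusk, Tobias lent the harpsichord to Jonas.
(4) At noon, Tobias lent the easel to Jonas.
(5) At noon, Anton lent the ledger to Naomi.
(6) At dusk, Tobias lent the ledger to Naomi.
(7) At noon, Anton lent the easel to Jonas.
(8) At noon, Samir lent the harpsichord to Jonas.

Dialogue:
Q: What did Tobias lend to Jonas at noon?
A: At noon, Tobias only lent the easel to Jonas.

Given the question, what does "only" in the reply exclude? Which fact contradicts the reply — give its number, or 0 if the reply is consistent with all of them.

Answering "What did ...?" puts focus on the thing — here, "the easel".
"Only" then excludes alternative things while the background — same agent, recipient, setting (Tobias / Jonas / at noon) — is held fixed.
Fact (1) shares the background with a different thing (the ledger) — counterexample.
(Fact (2) would refute a reading with focus on the setting — but that is not what the question asks.)

1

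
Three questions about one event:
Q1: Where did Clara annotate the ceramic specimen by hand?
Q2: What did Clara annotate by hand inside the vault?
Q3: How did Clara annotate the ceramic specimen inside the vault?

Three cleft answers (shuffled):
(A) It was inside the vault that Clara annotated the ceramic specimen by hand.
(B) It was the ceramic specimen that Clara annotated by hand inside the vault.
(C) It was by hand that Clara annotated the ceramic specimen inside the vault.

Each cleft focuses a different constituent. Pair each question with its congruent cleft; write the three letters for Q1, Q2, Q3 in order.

ABC

Q1 asks about the location; cleft (A) focuses "inside the vault", which is the location — so Q1 → A.
Q2 asks about the direct object; cleft (B) focuses "the ceramic specimen", which is the direct object — so Q2 → B.
Q3 asks about the manner; cleft (C) focuses "by hand", which is the manner — so Q3 → C.
Mapping: Q1→A, Q2→B, Q3→C.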